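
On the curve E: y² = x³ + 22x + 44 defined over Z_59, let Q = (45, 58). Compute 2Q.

(10, 5)

tangent at (45, 58): λ = (3·45² + 22)/(2·58) ≡ 20/57. 57⁻¹ ≡ 29 (mod 59) since 57·29 = 1653 ≡ 1, so λ ≡ 20·29 ≡ 49.
  x = λ² - 45 - 45 = 2401 - 90 ≡ 10; y = λ·(45 - 10) - 58 ≡ 5. → (10, 5)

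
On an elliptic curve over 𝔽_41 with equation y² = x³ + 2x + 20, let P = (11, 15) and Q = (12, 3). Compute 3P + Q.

(12, 3)

First 3P:
Repeated addition: build up to 3P.
2P: tangent at (11, 15): λ = (3·11² + 2)/(2·15) ≡ 37/30. 30⁻¹ ≡ 26 (mod 41), so λ ≡ 37·26 ≡ 19.
  x = λ² - 11 - 11 = 361 - 22 ≡ 11; y = λ·(11 - 11) - 15 ≡ 26. → (11, 26)
3P: (11, 26) + (11, 15): same x and y₁ ≡ -y₂, so the sum is O.
3P = O.
Finally 3P + Q:
O + (12, 3) = (12, 3) (identity).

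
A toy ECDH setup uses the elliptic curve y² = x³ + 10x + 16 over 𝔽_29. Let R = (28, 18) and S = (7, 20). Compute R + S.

(28, 18) + (7, 20). λ = (20 - 18)/(7 - 28) ≡ 2/8 mod 29. 8⁻¹ ≡ 11 (mod 29), so λ ≡ 22.
  x = λ² - 28 - 7 = 484 - 35 ≡ 14; y = λ·(28 - 14) - 18 ≡ 0. → (14, 0)

(14, 0)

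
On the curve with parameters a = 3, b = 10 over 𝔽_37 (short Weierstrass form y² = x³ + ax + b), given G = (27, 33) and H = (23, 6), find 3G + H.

First 3G:
Repeated addition: build up to 3G.
2G: tangent at (27, 33): λ = (3·27² + 3)/(2·33) ≡ 7/29. 29⁻¹ ≡ 23 (mod 37), so λ ≡ 7·23 ≡ 13.
  x = λ² - 27 - 27 = 169 - 54 ≡ 4; y = λ·(27 - 4) - 33 ≡ 7. → (4, 7)
3G: (4, 7) + (27, 33). λ = (33 - 7)/(27 - 4) ≡ 26/23 mod 37. 23⁻¹ ≡ 29 (mod 37) since 23·29 = 667 ≡ 1, so λ ≡ 14.
  x = λ² - 4 - 27 = 196 - 31 ≡ 17; y = λ·(4 - 17) - 7 ≡ 33. → (17, 33)
3G = (17, 33).
Finally 3G + H:
(17, 33) + (23, 6). λ = (6 - 33)/(23 - 17) ≡ 10/6 mod 37. 6⁻¹ ≡ 31 (mod 37), so λ ≡ 14.
  x = λ² - 17 - 23 = 196 - 40 ≡ 8; y = λ·(17 - 8) - 33 ≡ 19. → (8, 19)

(8, 19)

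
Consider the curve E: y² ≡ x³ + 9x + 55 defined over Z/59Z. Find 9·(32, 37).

(57, 18)

Write Q = (32, 37).
Repeated addition: build up to 9Q.
2Q: tangent at (32, 37): λ = (3·32² + 9)/(2·37) ≡ 13/15. 15⁻¹ ≡ 4 (mod 59) since 15·4 = 60 ≡ 1, so λ ≡ 13·4 ≡ 52.
  x = λ² - 32 - 32 = 2704 - 64 ≡ 44; y = λ·(32 - 44) - 37 ≡ 47. → (44, 47)
3Q: (44, 47) + (32, 37). λ = (37 - 47)/(32 - 44) ≡ 49/47 mod 59. 47⁻¹ ≡ 54 (mod 59) since 47·54 = 2538 ≡ 1, so λ ≡ 50.
  x = λ² - 44 - 32 = 2500 - 76 ≡ 5; y = λ·(44 - 5) - 47 ≡ 15. → (5, 15)
4Q: (5, 15) + (32, 37). λ = (37 - 15)/(32 - 5) ≡ 22/27 mod 59. 27⁻¹ ≡ 35 (mod 59), so λ ≡ 3.
  x = λ² - 5 - 32 = 9 - 37 ≡ 31; y = λ·(5 - 31) - 15 ≡ 25. → (31, 25)
5Q: (31, 25) + (32, 37). λ = (37 - 25)/(32 - 31) ≡ 12/1 mod 59. 1⁻¹ ≡ 1 (mod 59) since 1·1 = 1 ≡ 1, so λ ≡ 12.
  x = λ² - 31 - 32 = 144 - 63 ≡ 22; y = λ·(31 - 22) - 25 ≡ 24. → (22, 24)
6Q: (22, 24) + (32, 37). λ = (37 - 24)/(32 - 22) ≡ 13/10 mod 59. 10⁻¹ ≡ 6 (mod 59), so λ ≡ 19.
  x = λ² - 22 - 32 = 361 - 54 ≡ 12; y = λ·(22 - 12) - 24 ≡ 48. → (12, 48)
7Q: (12, 48) + (32, 37). λ = (37 - 48)/(32 - 12) ≡ 48/20 mod 59. 20⁻¹ ≡ 3 (mod 59) since 20·3 = 60 ≡ 1, so λ ≡ 26.
  x = λ² - 12 - 32 = 676 - 44 ≡ 42; y = λ·(12 - 42) - 48 ≡ 57. → (42, 57)
8Q: (42, 57) + (32, 37). λ = (37 - 57)/(32 - 42) ≡ 39/49 mod 59. 49⁻¹ ≡ 53 (mod 59), so λ ≡ 2.
  x = λ² - 42 - 32 = 4 - 74 ≡ 48; y = λ·(42 - 48) - 57 ≡ 49. → (48, 49)
9Q: (48, 49) + (32, 37). λ = (37 - 49)/(32 - 48) ≡ 47/43 mod 59. 43⁻¹ ≡ 11 (mod 59), so λ ≡ 45.
  x = λ² - 48 - 32 = 2025 - 80 ≡ 57; y = λ·(48 - 57) - 49 ≡ 18. → (57, 18)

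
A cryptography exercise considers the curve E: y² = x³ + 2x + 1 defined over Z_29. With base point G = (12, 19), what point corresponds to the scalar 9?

(11, 22)

Double-and-add on 9 = (1001)₂. Start with G = (12, 19) for the leading 1-bit.
double: tangent at (12, 19): λ = (3·12² + 2)/(2·19) ≡ 28/9. 9⁻¹ ≡ 13 (mod 29), so λ ≡ 28·13 ≡ 16.
  x = λ² - 12 - 12 = 256 - 24 ≡ 0; y = λ·(12 - 0) - 19 ≡ 28. → (0, 28)
double: tangent at (0, 28): λ = (3·0² + 2)/(2·28) ≡ 2/27. 27⁻¹ ≡ 14 (mod 29) since 27·14 = 378 ≡ 1, so λ ≡ 2·14 ≡ 28.
  x = λ² - 0 - 0 = 784 - 0 ≡ 1; y = λ·(0 - 1) - 28 ≡ 2. → (1, 2)
double: tangent at (1, 2): λ = (3·1² + 2)/(2·2) ≡ 5/4. 4⁻¹ ≡ 22 (mod 29), so λ ≡ 5·22 ≡ 23.
  x = λ² - 1 - 1 = 529 - 2 ≡ 5; y = λ·(1 - 5) - 2 ≡ 22. → (5, 22)
add G: (5, 22) + (12, 19). λ = (19 - 22)/(12 - 5) ≡ 26/7 mod 29. 7⁻¹ ≡ 25 (mod 29) since 7·25 = 175 ≡ 1, so λ ≡ 12.
  x = λ² - 5 - 12 = 144 - 17 ≡ 11; y = λ·(5 - 11) - 22 ≡ 22. → (11, 22)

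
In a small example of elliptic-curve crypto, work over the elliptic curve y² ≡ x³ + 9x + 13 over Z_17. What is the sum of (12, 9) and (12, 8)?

The two points share x = 12 and their y-coordinates satisfy 9 + 8 ≡ 0 (mod 17), so they are inverses. Their sum is the point at infinity.

O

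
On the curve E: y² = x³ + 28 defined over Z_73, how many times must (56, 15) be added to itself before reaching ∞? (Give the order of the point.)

2P: tangent at (56, 15): λ = (3·56² + 0)/(2·15) ≡ 64/30. 30⁻¹ ≡ 56 (mod 73) since 30·56 = 1680 ≡ 1, so λ ≡ 64·56 ≡ 7.
  x = λ² - 56 - 56 = 49 - 112 ≡ 10; y = λ·(56 - 10) - 15 ≡ 15. → (10, 15)
3P: (10, 15) + (56, 15). λ = (15 - 15)/(56 - 10) ≡ 0/46 mod 73. 46⁻¹ ≡ 27 (mod 73) since 46·27 = 1242 ≡ 1, so λ ≡ 0.
  x = λ² - 10 - 56 = 0 - 66 ≡ 7; y = λ·(10 - 7) - 15 ≡ 58. → (7, 58)
4P: (7, 58) + (56, 15). λ = (15 - 58)/(56 - 7) ≡ 30/49 mod 73. 49⁻¹ ≡ 3 (mod 73), so λ ≡ 17.
  x = λ² - 7 - 56 = 289 - 63 ≡ 7; y = λ·(7 - 7) - 58 ≡ 15. → (7, 15)
5P: (7, 15) + (56, 15). λ = (15 - 15)/(56 - 7) ≡ 0/49 mod 73. 49⁻¹ ≡ 3 (mod 73), so λ ≡ 0.
  x = λ² - 7 - 56 = 0 - 63 ≡ 10; y = λ·(7 - 10) - 15 ≡ 58. → (10, 58)
6P: (10, 58) + (56, 15). λ = (15 - 58)/(56 - 10) ≡ 30/46 mod 73. 46⁻¹ ≡ 27 (mod 73) since 46·27 = 1242 ≡ 1, so λ ≡ 7.
  x = λ² - 10 - 56 = 49 - 66 ≡ 56; y = λ·(10 - 56) - 58 ≡ 58. → (56, 58)
7P: (56, 58) + (56, 15): same x and y₁ ≡ -y₂, so the sum is ∞.
7P = ∞, so the order is 7.

7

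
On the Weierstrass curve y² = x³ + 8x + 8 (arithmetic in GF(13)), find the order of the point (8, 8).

2P: tangent at (8, 8): λ = (3·8² + 8)/(2·8) ≡ 5/3. 3⁻¹ ≡ 9 (mod 13) since 3·9 = 27 ≡ 1, so λ ≡ 5·9 ≡ 6.
  x = λ² - 8 - 8 = 36 - 16 ≡ 7; y = λ·(8 - 7) - 8 ≡ 11. → (7, 11)
3P: (7, 11) + (8, 8). λ = (8 - 11)/(8 - 7) ≡ 10/1 mod 13. 1⁻¹ ≡ 1 (mod 13), so λ ≡ 10.
  x = λ² - 7 - 8 = 100 - 15 ≡ 7; y = λ·(7 - 7) - 11 ≡ 2. → (7, 2)
4P: (7, 2) + (8, 8). λ = (8 - 2)/(8 - 7) ≡ 6/1 mod 13. 1⁻¹ ≡ 1 (mod 13) since 1·1 = 1 ≡ 1, so λ ≡ 6.
  x = λ² - 7 - 8 = 36 - 15 ≡ 8; y = λ·(7 - 8) - 2 ≡ 5. → (8, 5)
5P: (8, 5) + (8, 8): same x and y₁ ≡ -y₂, so the sum is O.
5P = O, so the order is 5.

5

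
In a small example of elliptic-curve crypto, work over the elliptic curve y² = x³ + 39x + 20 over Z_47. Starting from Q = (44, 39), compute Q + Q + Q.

(46, 36)

Repeated addition: build up to 3Q.
2Q: tangent at (44, 39): λ = (3·44² + 39)/(2·39) ≡ 19/31. 31⁻¹ ≡ 44 (mod 47), so λ ≡ 19·44 ≡ 37.
  x = λ² - 44 - 44 = 1369 - 88 ≡ 12; y = λ·(44 - 12) - 39 ≡ 17. → (12, 17)
3Q: (12, 17) + (44, 39). λ = (39 - 17)/(44 - 12) ≡ 22/32 mod 47. 32⁻¹ ≡ 25 (mod 47), so λ ≡ 33.
  x = λ² - 12 - 44 = 1089 - 56 ≡ 46; y = λ·(12 - 46) - 17 ≡ 36. → (46, 36)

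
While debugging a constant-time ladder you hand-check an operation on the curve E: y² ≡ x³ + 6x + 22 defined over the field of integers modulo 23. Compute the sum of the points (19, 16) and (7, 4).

(19, 16) + (7, 4). λ = (4 - 16)/(7 - 19) ≡ 11/11 mod 23. 11⁻¹ ≡ 21 (mod 23), so λ ≡ 1.
  x = λ² - 19 - 7 = 1 - 26 ≡ 21; y = λ·(19 - 21) - 16 ≡ 5. → (21, 5)

(21, 5)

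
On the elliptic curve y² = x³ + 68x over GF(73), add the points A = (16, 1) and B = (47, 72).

(59, 63)

(16, 1) + (47, 72). λ = (72 - 1)/(47 - 16) ≡ 71/31 mod 73. 31⁻¹ ≡ 33 (mod 73), so λ ≡ 7.
  x = λ² - 16 - 47 = 49 - 63 ≡ 59; y = λ·(16 - 59) - 1 ≡ 63. → (59, 63)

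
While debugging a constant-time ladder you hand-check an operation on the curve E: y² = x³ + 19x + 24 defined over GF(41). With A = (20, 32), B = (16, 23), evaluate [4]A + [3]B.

(4, 0)

First 4A:
Double-and-add on 4 = (100)₂. Start with A = (20, 32) for the leading 1-bit.
double: tangent at (20, 32): λ = (3·20² + 19)/(2·32) ≡ 30/23. 23⁻¹ ≡ 25 (mod 41), so λ ≡ 30·25 ≡ 12.
  x = λ² - 20 - 20 = 144 - 40 ≡ 22; y = λ·(20 - 22) - 32 ≡ 26. → (22, 26)
double: tangent at (22, 26): λ = (3·22² + 19)/(2·26) ≡ 36/11. 11⁻¹ ≡ 15 (mod 41), so λ ≡ 36·15 ≡ 7.
  x = λ² - 22 - 22 = 49 - 44 ≡ 5; y = λ·(22 - 5) - 26 ≡ 11. → (5, 11)
4A = (5, 11).
Next 3B:
Repeated addition: build up to 3B.
2B: tangent at (16, 23): λ = (3·16² + 19)/(2·23) ≡ 8/5. 5⁻¹ ≡ 33 (mod 41), so λ ≡ 8·33 ≡ 18.
  x = λ² - 16 - 16 = 324 - 32 ≡ 5; y = λ·(16 - 5) - 23 ≡ 11. → (5, 11)
3B: (5, 11) + (16, 23). λ = (23 - 11)/(16 - 5) ≡ 12/11 mod 41. 11⁻¹ ≡ 15 (mod 41) since 11·15 = 165 ≡ 1, so λ ≡ 16.
  x = λ² - 5 - 16 = 256 - 21 ≡ 30; y = λ·(5 - 30) - 11 ≡ 40. → (30, 40)
3B = (30, 40).
Finally 4A + 3B:
(5, 11) + (30, 40). λ = (40 - 11)/(30 - 5) ≡ 29/25 mod 41. 25⁻¹ ≡ 23 (mod 41) since 25·23 = 575 ≡ 1, so λ ≡ 11.
  x = λ² - 5 - 30 = 121 - 35 ≡ 4; y = λ·(5 - 4) - 11 ≡ 0. → (4, 0)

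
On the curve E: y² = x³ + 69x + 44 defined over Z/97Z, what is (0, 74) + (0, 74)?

(75, 87)

tangent at (0, 74): λ = (3·0² + 69)/(2·74) ≡ 69/51. 51⁻¹ ≡ 78 (mod 97), so λ ≡ 69·78 ≡ 47.
  x = λ² - 0 - 0 = 2209 - 0 ≡ 75; y = λ·(0 - 75) - 74 ≡ 87. → (75, 87)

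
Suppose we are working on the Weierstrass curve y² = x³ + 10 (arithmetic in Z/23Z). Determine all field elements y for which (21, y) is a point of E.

x³ + 0x + 10 = 9271 ≡ 2 (mod 23).
Square roots of 2 mod 23: 5 and 18 (since 5² = 25 ≡ 2).

5, 18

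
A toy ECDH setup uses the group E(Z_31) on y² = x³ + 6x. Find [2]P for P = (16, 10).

tangent at (16, 10): λ = (3·16² + 6)/(2·10) ≡ 30/20. 20⁻¹ ≡ 14 (mod 31) since 20·14 = 280 ≡ 1, so λ ≡ 30·14 ≡ 17.
  x = λ² - 16 - 16 = 289 - 32 ≡ 9; y = λ·(16 - 9) - 10 ≡ 16. → (9, 16)

(9, 16)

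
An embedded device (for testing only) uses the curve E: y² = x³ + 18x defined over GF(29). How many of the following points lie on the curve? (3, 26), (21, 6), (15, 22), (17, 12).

(3, 26): 26² ≡ 9, rhs ≡ 23 → off.
(21, 6): 6² ≡ 7, rhs ≡ 11 → off.
(15, 22): 22² ≡ 20, rhs ≡ 20 → on.
(17, 12): 12² ≡ 28, rhs ≡ 28 → on.

2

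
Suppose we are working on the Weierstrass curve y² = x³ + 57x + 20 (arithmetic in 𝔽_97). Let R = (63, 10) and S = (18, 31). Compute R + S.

(52, 56)

(63, 10) + (18, 31). λ = (31 - 10)/(18 - 63) ≡ 21/52 mod 97. 52⁻¹ ≡ 28 (mod 97), so λ ≡ 6.
  x = λ² - 63 - 18 = 36 - 81 ≡ 52; y = λ·(63 - 52) - 10 ≡ 56. → (52, 56)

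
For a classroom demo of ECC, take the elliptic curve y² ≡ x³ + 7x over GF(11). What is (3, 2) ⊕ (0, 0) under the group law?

(6, 7)

(3, 2) + (0, 0). λ = (0 - 2)/(0 - 3) ≡ 9/8 mod 11. 8⁻¹ ≡ 7 (mod 11), so λ ≡ 8.
  x = λ² - 3 - 0 = 64 - 3 ≡ 6; y = λ·(3 - 6) - 2 ≡ 7. → (6, 7)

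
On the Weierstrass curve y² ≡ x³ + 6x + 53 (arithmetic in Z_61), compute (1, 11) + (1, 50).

O

The two points share x = 1 and their y-coordinates satisfy 11 + 50 ≡ 0 (mod 61), so they are inverses. Their sum is the point at infinity.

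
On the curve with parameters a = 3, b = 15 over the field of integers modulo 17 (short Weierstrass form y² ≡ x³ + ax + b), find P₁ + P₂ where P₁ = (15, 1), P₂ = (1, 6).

(0, 7)

(15, 1) + (1, 6). λ = (6 - 1)/(1 - 15) ≡ 5/3 mod 17. 3⁻¹ ≡ 6 (mod 17), so λ ≡ 13.
  x = λ² - 15 - 1 = 169 - 16 ≡ 0; y = λ·(15 - 0) - 1 ≡ 7. → (0, 7)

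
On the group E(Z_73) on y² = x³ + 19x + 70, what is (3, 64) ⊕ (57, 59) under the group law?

(3, 64) + (57, 59). λ = (59 - 64)/(57 - 3) ≡ 68/54 mod 73. 54⁻¹ ≡ 23 (mod 73), so λ ≡ 31.
  x = λ² - 3 - 57 = 961 - 60 ≡ 25; y = λ·(3 - 25) - 64 ≡ 57. → (25, 57)

(25, 57)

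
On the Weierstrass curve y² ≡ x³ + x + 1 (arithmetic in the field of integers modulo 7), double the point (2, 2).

(0, 1)

tangent at (2, 2): λ = (3·2² + 1)/(2·2) ≡ 6/4. 4⁻¹ ≡ 2 (mod 7) since 4·2 = 8 ≡ 1, so λ ≡ 6·2 ≡ 5.
  x = λ² - 2 - 2 = 25 - 4 ≡ 0; y = λ·(2 - 0) - 2 ≡ 1. → (0, 1)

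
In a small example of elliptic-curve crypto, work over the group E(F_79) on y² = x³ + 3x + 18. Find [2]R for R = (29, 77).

tangent at (29, 77): λ = (3·29² + 3)/(2·77) ≡ 77/75. 75⁻¹ ≡ 59 (mod 79) since 75·59 = 4425 ≡ 1, so λ ≡ 77·59 ≡ 40.
  x = λ² - 29 - 29 = 1600 - 58 ≡ 41; y = λ·(29 - 41) - 77 ≡ 75. → (41, 75)

(41, 75)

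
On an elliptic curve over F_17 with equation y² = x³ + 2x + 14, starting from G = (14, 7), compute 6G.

Repeated addition: build up to 6G.
2G: tangent at (14, 7): λ = (3·14² + 2)/(2·7) ≡ 12/14. 14⁻¹ ≡ 11 (mod 17) since 14·11 = 154 ≡ 1, so λ ≡ 12·11 ≡ 13.
  x = λ² - 14 - 14 = 169 - 28 ≡ 5; y = λ·(14 - 5) - 7 ≡ 8. → (5, 8)
3G: (5, 8) + (14, 7). λ = (7 - 8)/(14 - 5) ≡ 16/9 mod 17. 9⁻¹ ≡ 2 (mod 17), so λ ≡ 15.
  x = λ² - 5 - 14 = 225 - 19 ≡ 2; y = λ·(5 - 2) - 8 ≡ 3. → (2, 3)
4G: (2, 3) + (14, 7). λ = (7 - 3)/(14 - 2) ≡ 4/12 mod 17. 12⁻¹ ≡ 10 (mod 17) since 12·10 = 120 ≡ 1, so λ ≡ 6.
  x = λ² - 2 - 14 = 36 - 16 ≡ 3; y = λ·(2 - 3) - 3 ≡ 8. → (3, 8)
5G: (3, 8) + (14, 7). λ = (7 - 8)/(14 - 3) ≡ 16/11 mod 17. 11⁻¹ ≡ 14 (mod 17), so λ ≡ 3.
  x = λ² - 3 - 14 = 9 - 17 ≡ 9; y = λ·(3 - 9) - 8 ≡ 8. → (9, 8)
6G: (9, 8) + (14, 7). λ = (7 - 8)/(14 - 9) ≡ 16/5 mod 17. 5⁻¹ ≡ 7 (mod 17), so λ ≡ 10.
  x = λ² - 9 - 14 = 100 - 23 ≡ 9; y = λ·(9 - 9) - 8 ≡ 9. → (9, 9)

(9, 9)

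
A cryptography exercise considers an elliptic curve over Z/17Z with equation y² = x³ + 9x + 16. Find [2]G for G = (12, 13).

tangent at (12, 13): λ = (3·12² + 9)/(2·13) ≡ 16/9. 9⁻¹ ≡ 2 (mod 17) since 9·2 = 18 ≡ 1, so λ ≡ 16·2 ≡ 15.
  x = λ² - 12 - 12 = 225 - 24 ≡ 14; y = λ·(12 - 14) - 13 ≡ 8. → (14, 8)

(14, 8)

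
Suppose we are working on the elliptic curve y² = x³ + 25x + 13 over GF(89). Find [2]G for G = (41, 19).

(75, 37)

tangent at (41, 19): λ = (3·41² + 25)/(2·19) ≡ 84/38. 38⁻¹ ≡ 82 (mod 89), so λ ≡ 84·82 ≡ 35.
  x = λ² - 41 - 41 = 1225 - 82 ≡ 75; y = λ·(41 - 75) - 19 ≡ 37. → (75, 37)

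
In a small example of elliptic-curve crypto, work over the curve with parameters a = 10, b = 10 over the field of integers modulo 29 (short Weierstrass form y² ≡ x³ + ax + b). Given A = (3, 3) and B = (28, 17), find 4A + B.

First 4A:
Double-and-add on 4 = (100)₂. Start with A = (3, 3) for the leading 1-bit.
double: tangent at (3, 3): λ = (3·3² + 10)/(2·3) ≡ 8/6. 6⁻¹ ≡ 5 (mod 29) since 6·5 = 30 ≡ 1, so λ ≡ 8·5 ≡ 11.
  x = λ² - 3 - 3 = 121 - 6 ≡ 28; y = λ·(3 - 28) - 3 ≡ 12. → (28, 12)
double: tangent at (28, 12): λ = (3·28² + 10)/(2·12) ≡ 13/24. 24⁻¹ ≡ 23 (mod 29), so λ ≡ 13·23 ≡ 9.
  x = λ² - 28 - 28 = 81 - 56 ≡ 25; y = λ·(28 - 25) - 12 ≡ 15. → (25, 15)
4A = (25, 15).
Finally 4A + B:
(25, 15) + (28, 17). λ = (17 - 15)/(28 - 25) ≡ 2/3 mod 29. 3⁻¹ ≡ 10 (mod 29) since 3·10 = 30 ≡ 1, so λ ≡ 20.
  x = λ² - 25 - 28 = 400 - 53 ≡ 28; y = λ·(25 - 28) - 15 ≡ 12. → (28, 12)

(28, 12)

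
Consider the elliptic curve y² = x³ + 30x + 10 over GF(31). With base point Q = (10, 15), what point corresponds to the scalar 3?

Repeated addition: build up to 3Q.
2Q: tangent at (10, 15): λ = (3·10² + 30)/(2·15) ≡ 20/30. 30⁻¹ ≡ 30 (mod 31) since 30·30 = 900 ≡ 1, so λ ≡ 20·30 ≡ 11.
  x = λ² - 10 - 10 = 121 - 20 ≡ 8; y = λ·(10 - 8) - 15 ≡ 7. → (8, 7)
3Q: (8, 7) + (10, 15). λ = (15 - 7)/(10 - 8) ≡ 8/2 mod 31. 2⁻¹ ≡ 16 (mod 31) since 2·16 = 32 ≡ 1, so λ ≡ 4.
  x = λ² - 8 - 10 = 16 - 18 ≡ 29; y = λ·(8 - 29) - 7 ≡ 2. → (29, 2)

(29, 2)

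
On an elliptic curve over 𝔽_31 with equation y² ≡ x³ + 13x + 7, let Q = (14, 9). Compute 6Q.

Double-and-add on 6 = (110)₂. Start with Q = (14, 9) for the leading 1-bit.
double: tangent at (14, 9): λ = (3·14² + 13)/(2·9) ≡ 12/18. 18⁻¹ ≡ 19 (mod 31) since 18·19 = 342 ≡ 1, so λ ≡ 12·19 ≡ 11.
  x = λ² - 14 - 14 = 121 - 28 ≡ 0; y = λ·(14 - 0) - 9 ≡ 21. → (0, 21)
add Q: (0, 21) + (14, 9). λ = (9 - 21)/(14 - 0) ≡ 19/14 mod 31. 14⁻¹ ≡ 20 (mod 31), so λ ≡ 8.
  x = λ² - 0 - 14 = 64 - 14 ≡ 19; y = λ·(0 - 19) - 21 ≡ 13. → (19, 13)
double: tangent at (19, 13): λ = (3·19² + 13)/(2·13) ≡ 11/26. 26⁻¹ ≡ 6 (mod 31), so λ ≡ 11·6 ≡ 4.
  x = λ² - 19 - 19 = 16 - 38 ≡ 9; y = λ·(19 - 9) - 13 ≡ 27. → (9, 27)

(9, 27)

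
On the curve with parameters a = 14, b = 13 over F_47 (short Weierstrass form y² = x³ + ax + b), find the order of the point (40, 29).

2P: tangent at (40, 29): λ = (3·40² + 14)/(2·29) ≡ 20/11. 11⁻¹ ≡ 30 (mod 47) since 11·30 = 330 ≡ 1, so λ ≡ 20·30 ≡ 36.
  x = λ² - 40 - 40 = 1296 - 80 ≡ 41; y = λ·(40 - 41) - 29 ≡ 29. → (41, 29)
3P: (41, 29) + (40, 29). λ = (29 - 29)/(40 - 41) ≡ 0/46 mod 47. 46⁻¹ ≡ 46 (mod 47) since 46·46 = 2116 ≡ 1, so λ ≡ 0.
  x = λ² - 41 - 40 = 0 - 81 ≡ 13; y = λ·(41 - 13) - 29 ≡ 18. → (13, 18)
4P: (13, 18) + (40, 29). λ = (29 - 18)/(40 - 13) ≡ 11/27 mod 47. 27⁻¹ ≡ 7 (mod 47), so λ ≡ 30.
  x = λ² - 13 - 40 = 900 - 53 ≡ 1; y = λ·(13 - 1) - 18 ≡ 13. → (1, 13)
5P: (1, 13) + (40, 29). λ = (29 - 13)/(40 - 1) ≡ 16/39 mod 47. 39⁻¹ ≡ 41 (mod 47), so λ ≡ 45.
  x = λ² - 1 - 40 = 2025 - 41 ≡ 10; y = λ·(1 - 10) - 13 ≡ 5. → (10, 5)
6P: (10, 5) + (40, 29). λ = (29 - 5)/(40 - 10) ≡ 24/30 mod 47. 30⁻¹ ≡ 11 (mod 47) since 30·11 = 330 ≡ 1, so λ ≡ 29.
  x = λ² - 10 - 40 = 841 - 50 ≡ 39; y = λ·(10 - 39) - 5 ≡ 0. → (39, 0)
7P: (39, 0) + (40, 29). λ = (29 - 0)/(40 - 39) ≡ 29/1 mod 47. 1⁻¹ ≡ 1 (mod 47) since 1·1 = 1 ≡ 1, so λ ≡ 29.
  x = λ² - 39 - 40 = 841 - 79 ≡ 10; y = λ·(39 - 10) - 0 ≡ 42. → (10, 42)
8P: (10, 42) + (40, 29). λ = (29 - 42)/(40 - 10) ≡ 34/30 mod 47. 30⁻¹ ≡ 11 (mod 47), so λ ≡ 45.
  x = λ² - 10 - 40 = 2025 - 50 ≡ 1; y = λ·(10 - 1) - 42 ≡ 34. → (1, 34)
9P: (1, 34) + (40, 29). λ = (29 - 34)/(40 - 1) ≡ 42/39 mod 47. 39⁻¹ ≡ 41 (mod 47), so λ ≡ 30.
  x = λ² - 1 - 40 = 900 - 41 ≡ 13; y = λ·(1 - 13) - 34 ≡ 29. → (13, 29)
10P: (13, 29) + (40, 29). λ = (29 - 29)/(40 - 13) ≡ 0/27 mod 47. 27⁻¹ ≡ 7 (mod 47), so λ ≡ 0.
  x = λ² - 13 - 40 = 0 - 53 ≡ 41; y = λ·(13 - 41) - 29 ≡ 18. → (41, 18)
11P: (41, 18) + (40, 29). λ = (29 - 18)/(40 - 41) ≡ 11/46 mod 47. 46⁻¹ ≡ 46 (mod 47) since 46·46 = 2116 ≡ 1, so λ ≡ 36.
  x = λ² - 41 - 40 = 1296 - 81 ≡ 40; y = λ·(41 - 40) - 18 ≡ 18. → (40, 18)
12P: (40, 18) + (40, 29): same x and y₁ ≡ -y₂, so the sum is 𝒪.
12P = 𝒪, so the order is 12.

12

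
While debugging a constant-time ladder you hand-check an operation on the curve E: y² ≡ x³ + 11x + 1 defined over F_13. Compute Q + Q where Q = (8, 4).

tangent at (8, 4): λ = (3·8² + 11)/(2·4) ≡ 8/8. 8⁻¹ ≡ 5 (mod 13), so λ ≡ 8·5 ≡ 1.
  x = λ² - 8 - 8 = 1 - 16 ≡ 11; y = λ·(8 - 11) - 4 ≡ 6. → (11, 6)

(11, 6)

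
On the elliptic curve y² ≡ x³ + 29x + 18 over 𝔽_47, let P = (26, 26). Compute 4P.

(2, 15)

Repeated addition: build up to 4P.
2P: tangent at (26, 26): λ = (3·26² + 29)/(2·26) ≡ 36/5. 5⁻¹ ≡ 19 (mod 47), so λ ≡ 36·19 ≡ 26.
  x = λ² - 26 - 26 = 676 - 52 ≡ 13; y = λ·(26 - 13) - 26 ≡ 30. → (13, 30)
3P: (13, 30) + (26, 26). λ = (26 - 30)/(26 - 13) ≡ 43/13 mod 47. 13⁻¹ ≡ 29 (mod 47), so λ ≡ 25.
  x = λ² - 13 - 26 = 625 - 39 ≡ 22; y = λ·(13 - 22) - 30 ≡ 27. → (22, 27)
4P: (22, 27) + (26, 26). λ = (26 - 27)/(26 - 22) ≡ 46/4 mod 47. 4⁻¹ ≡ 12 (mod 47), so λ ≡ 35.
  x = λ² - 22 - 26 = 1225 - 48 ≡ 2; y = λ·(22 - 2) - 27 ≡ 15. → (2, 15)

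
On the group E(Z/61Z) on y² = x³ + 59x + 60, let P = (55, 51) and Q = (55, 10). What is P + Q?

O

The two points share x = 55 and their y-coordinates satisfy 51 + 10 ≡ 0 (mod 61), so they are inverses. Their sum is O.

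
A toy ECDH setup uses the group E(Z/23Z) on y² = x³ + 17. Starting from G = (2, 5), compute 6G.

(21, 3)

Double-and-add on 6 = (110)₂. Start with G = (2, 5) for the leading 1-bit.
double: tangent at (2, 5): λ = (3·2² + 0)/(2·5) ≡ 12/10. 10⁻¹ ≡ 7 (mod 23), so λ ≡ 12·7 ≡ 15.
  x = λ² - 2 - 2 = 225 - 4 ≡ 14; y = λ·(2 - 14) - 5 ≡ 22. → (14, 22)
add G: (14, 22) + (2, 5). λ = (5 - 22)/(2 - 14) ≡ 6/11 mod 23. 11⁻¹ ≡ 21 (mod 23), so λ ≡ 11.
  x = λ² - 14 - 2 = 121 - 16 ≡ 13; y = λ·(14 - 13) - 22 ≡ 12. → (13, 12)
double: tangent at (13, 12): λ = (3·13² + 0)/(2·12) ≡ 1/1. 1⁻¹ ≡ 1 (mod 23), so λ ≡ 1·1 ≡ 1.
  x = λ² - 13 - 13 = 1 - 26 ≡ 21; y = λ·(13 - 21) - 12 ≡ 3. → (21, 3)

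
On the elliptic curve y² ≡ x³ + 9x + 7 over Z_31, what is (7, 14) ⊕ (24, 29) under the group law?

(7, 14) + (24, 29). λ = (29 - 14)/(24 - 7) ≡ 15/17 mod 31. 17⁻¹ ≡ 11 (mod 31) since 17·11 = 187 ≡ 1, so λ ≡ 10.
  x = λ² - 7 - 24 = 100 - 31 ≡ 7; y = λ·(7 - 7) - 14 ≡ 17. → (7, 17)

(7, 17)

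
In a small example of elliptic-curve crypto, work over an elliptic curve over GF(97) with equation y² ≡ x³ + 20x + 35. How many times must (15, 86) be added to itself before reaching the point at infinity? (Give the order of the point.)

2P: tangent at (15, 86): λ = (3·15² + 20)/(2·86) ≡ 16/75. 75⁻¹ ≡ 22 (mod 97), so λ ≡ 16·22 ≡ 61.
  x = λ² - 15 - 15 = 3721 - 30 ≡ 5; y = λ·(15 - 5) - 86 ≡ 39. → (5, 39)
3P: (5, 39) + (15, 86). λ = (86 - 39)/(15 - 5) ≡ 47/10 mod 97. 10⁻¹ ≡ 68 (mod 97), so λ ≡ 92.
  x = λ² - 5 - 15 = 8464 - 20 ≡ 5; y = λ·(5 - 5) - 39 ≡ 58. → (5, 58)
4P: (5, 58) + (15, 86). λ = (86 - 58)/(15 - 5) ≡ 28/10 mod 97. 10⁻¹ ≡ 68 (mod 97), so λ ≡ 61.
  x = λ² - 5 - 15 = 3721 - 20 ≡ 15; y = λ·(5 - 15) - 58 ≡ 11. → (15, 11)
5P: (15, 11) + (15, 86): same x and y₁ ≡ -y₂, so the sum is the point at infinity.
5P = the point at infinity, so the order is 5.

5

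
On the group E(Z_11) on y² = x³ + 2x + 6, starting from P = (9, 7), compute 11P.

Repeated addition: build up to 11P.
2P: tangent at (9, 7): λ = (3·9² + 2)/(2·7) ≡ 3/3. 3⁻¹ ≡ 4 (mod 11) since 3·4 = 12 ≡ 1, so λ ≡ 3·4 ≡ 1.
  x = λ² - 9 - 9 = 1 - 18 ≡ 5; y = λ·(9 - 5) - 7 ≡ 8. → (5, 8)
3P: (5, 8) + (9, 7). λ = (7 - 8)/(9 - 5) ≡ 10/4 mod 11. 4⁻¹ ≡ 3 (mod 11), so λ ≡ 8.
  x = λ² - 5 - 9 = 64 - 14 ≡ 6; y = λ·(5 - 6) - 8 ≡ 6. → (6, 6)
4P: (6, 6) + (9, 7). λ = (7 - 6)/(9 - 6) ≡ 1/3 mod 11. 3⁻¹ ≡ 4 (mod 11) since 3·4 = 12 ≡ 1, so λ ≡ 4.
  x = λ² - 6 - 9 = 16 - 15 ≡ 1; y = λ·(6 - 1) - 6 ≡ 3. → (1, 3)
5P: (1, 3) + (9, 7). λ = (7 - 3)/(9 - 1) ≡ 4/8 mod 11. 8⁻¹ ≡ 7 (mod 11), so λ ≡ 6.
  x = λ² - 1 - 9 = 36 - 10 ≡ 4; y = λ·(1 - 4) - 3 ≡ 1. → (4, 1)
6P: (4, 1) + (9, 7). λ = (7 - 1)/(9 - 4) ≡ 6/5 mod 11. 5⁻¹ ≡ 9 (mod 11), so λ ≡ 10.
  x = λ² - 4 - 9 = 100 - 13 ≡ 10; y = λ·(4 - 10) - 1 ≡ 5. → (10, 5)
7P: (10, 5) + (9, 7). λ = (7 - 5)/(9 - 10) ≡ 2/10 mod 11. 10⁻¹ ≡ 10 (mod 11), so λ ≡ 9.
  x = λ² - 10 - 9 = 81 - 19 ≡ 7; y = λ·(10 - 7) - 5 ≡ 0. → (7, 0)
8P: (7, 0) + (9, 7). λ = (7 - 0)/(9 - 7) ≡ 7/2 mod 11. 2⁻¹ ≡ 6 (mod 11) since 2·6 = 12 ≡ 1, so λ ≡ 9.
  x = λ² - 7 - 9 = 81 - 16 ≡ 10; y = λ·(7 - 10) - 0 ≡ 6. → (10, 6)
9P: (10, 6) + (9, 7). λ = (7 - 6)/(9 - 10) ≡ 1/10 mod 11. 10⁻¹ ≡ 10 (mod 11) since 10·10 = 100 ≡ 1, so λ ≡ 10.
  x = λ² - 10 - 9 = 100 - 19 ≡ 4; y = λ·(10 - 4) - 6 ≡ 10. → (4, 10)
10P: (4, 10) + (9, 7). λ = (7 - 10)/(9 - 4) ≡ 8/5 mod 11. 5⁻¹ ≡ 9 (mod 11), so λ ≡ 6.
  x = λ² - 4 - 9 = 36 - 13 ≡ 1; y = λ·(4 - 1) - 10 ≡ 8. → (1, 8)
11P: (1, 8) + (9, 7). λ = (7 - 8)/(9 - 1) ≡ 10/8 mod 11. 8⁻¹ ≡ 7 (mod 11) since 8·7 = 56 ≡ 1, so λ ≡ 4.
  x = λ² - 1 - 9 = 16 - 10 ≡ 6; y = λ·(1 - 6) - 8 ≡ 5. → (6, 5)

(6, 5)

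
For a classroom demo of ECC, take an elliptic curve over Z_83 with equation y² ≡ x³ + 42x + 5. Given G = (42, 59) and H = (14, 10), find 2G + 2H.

First 2G:
Repeated addition: build up to 2G.
2G: tangent at (42, 59): λ = (3·42² + 42)/(2·59) ≡ 22/35. 35⁻¹ ≡ 19 (mod 83) since 35·19 = 665 ≡ 1, so λ ≡ 22·19 ≡ 3.
  x = λ² - 42 - 42 = 9 - 84 ≡ 8; y = λ·(42 - 8) - 59 ≡ 43. → (8, 43)
2G = (8, 43).
Next 2H:
Repeated addition: build up to 2H.
2H: tangent at (14, 10): λ = (3·14² + 42)/(2·10) ≡ 49/20. 20⁻¹ ≡ 54 (mod 83) since 20·54 = 1080 ≡ 1, so λ ≡ 49·54 ≡ 73.
  x = λ² - 14 - 14 = 5329 - 28 ≡ 72; y = λ·(14 - 72) - 10 ≡ 72. → (72, 72)
2H = (72, 72).
Finally 2G + 2H:
(8, 43) + (72, 72). λ = (72 - 43)/(72 - 8) ≡ 29/64 mod 83. 64⁻¹ ≡ 48 (mod 83), so λ ≡ 64.
  x = λ² - 8 - 72 = 4096 - 80 ≡ 32; y = λ·(8 - 32) - 43 ≡ 81. → (32, 81)

(32, 81)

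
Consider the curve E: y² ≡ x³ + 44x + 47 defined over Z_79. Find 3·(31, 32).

(14, 57)

Write P = (31, 32).
Repeated addition: build up to 3P.
2P: tangent at (31, 32): λ = (3·31² + 44)/(2·32) ≡ 4/64. 64⁻¹ ≡ 21 (mod 79) since 64·21 = 1344 ≡ 1, so λ ≡ 4·21 ≡ 5.
  x = λ² - 31 - 31 = 25 - 62 ≡ 42; y = λ·(31 - 42) - 32 ≡ 71. → (42, 71)
3P: (42, 71) + (31, 32). λ = (32 - 71)/(31 - 42) ≡ 40/68 mod 79. 68⁻¹ ≡ 43 (mod 79) since 68·43 = 2924 ≡ 1, so λ ≡ 61.
  x = λ² - 42 - 31 = 3721 - 73 ≡ 14; y = λ·(42 - 14) - 71 ≡ 57. → (14, 57)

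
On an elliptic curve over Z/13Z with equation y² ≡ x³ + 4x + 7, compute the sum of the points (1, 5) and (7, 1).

(4, 10)

(1, 5) + (7, 1). λ = (1 - 5)/(7 - 1) ≡ 9/6 mod 13. 6⁻¹ ≡ 11 (mod 13), so λ ≡ 8.
  x = λ² - 1 - 7 = 64 - 8 ≡ 4; y = λ·(1 - 4) - 5 ≡ 10. → (4, 10)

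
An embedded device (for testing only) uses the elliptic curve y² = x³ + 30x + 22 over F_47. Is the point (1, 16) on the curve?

no

y² = 16² ≡ 21; x³ + 30x + 22 = 53 ≡ 6 (mod 47). 21 ≠ 6.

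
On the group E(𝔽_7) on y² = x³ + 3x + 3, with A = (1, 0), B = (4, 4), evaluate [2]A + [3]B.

(1, 0)

First 2A:
Repeated addition: build up to 2A.
2A: (1, 0) + (1, 0): same x and y₁ ≡ -y₂, so the sum is O.
2A = O.
Next 3B:
Repeated addition: build up to 3B.
2B: tangent at (4, 4): λ = (3·4² + 3)/(2·4) ≡ 2/1. 1⁻¹ ≡ 1 (mod 7), so λ ≡ 2·1 ≡ 2.
  x = λ² - 4 - 4 = 4 - 8 ≡ 3; y = λ·(4 - 3) - 4 ≡ 5. → (3, 5)
3B: (3, 5) + (4, 4). λ = (4 - 5)/(4 - 3) ≡ 6/1 mod 7. 1⁻¹ ≡ 1 (mod 7) since 1·1 = 1 ≡ 1, so λ ≡ 6.
  x = λ² - 3 - 4 = 36 - 7 ≡ 1; y = λ·(3 - 1) - 5 ≡ 0. → (1, 0)
3B = (1, 0).
Finally 2A + 3B:
O + (1, 0) = (1, 0) (identity).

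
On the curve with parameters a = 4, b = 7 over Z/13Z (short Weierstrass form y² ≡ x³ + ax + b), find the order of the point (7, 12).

2P: tangent at (7, 12): λ = (3·7² + 4)/(2·12) ≡ 8/11. 11⁻¹ ≡ 6 (mod 13) since 11·6 = 66 ≡ 1, so λ ≡ 8·6 ≡ 9.
  x = λ² - 7 - 7 = 81 - 14 ≡ 2; y = λ·(7 - 2) - 12 ≡ 7. → (2, 7)
3P: (2, 7) + (7, 12). λ = (12 - 7)/(7 - 2) ≡ 5/5 mod 13. 5⁻¹ ≡ 8 (mod 13) since 5·8 = 40 ≡ 1, so λ ≡ 1.
  x = λ² - 2 - 7 = 1 - 9 ≡ 5; y = λ·(2 - 5) - 7 ≡ 3. → (5, 3)
4P: (5, 3) + (7, 12). λ = (12 - 3)/(7 - 5) ≡ 9/2 mod 13. 2⁻¹ ≡ 7 (mod 13), so λ ≡ 11.
  x = λ² - 5 - 7 = 121 - 12 ≡ 5; y = λ·(5 - 5) - 3 ≡ 10. → (5, 10)
5P: (5, 10) + (7, 12). λ = (12 - 10)/(7 - 5) ≡ 2/2 mod 13. 2⁻¹ ≡ 7 (mod 13), so λ ≡ 1.
  x = λ² - 5 - 7 = 1 - 12 ≡ 2; y = λ·(5 - 2) - 10 ≡ 6. → (2, 6)
6P: (2, 6) + (7, 12). λ = (12 - 6)/(7 - 2) ≡ 6/5 mod 13. 5⁻¹ ≡ 8 (mod 13), so λ ≡ 9.
  x = λ² - 2 - 7 = 81 - 9 ≡ 7; y = λ·(2 - 7) - 6 ≡ 1. → (7, 1)
7P: (7, 1) + (7, 12): same x and y₁ ≡ -y₂, so the sum is ∞.
7P = ∞, so the order is 7.

7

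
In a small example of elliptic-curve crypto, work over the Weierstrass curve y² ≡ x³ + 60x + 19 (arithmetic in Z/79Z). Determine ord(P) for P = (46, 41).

5

2P: tangent at (46, 41): λ = (3·46² + 60)/(2·41) ≡ 9/3. 3⁻¹ ≡ 53 (mod 79) since 3·53 = 159 ≡ 1, so λ ≡ 9·53 ≡ 3.
  x = λ² - 46 - 46 = 9 - 92 ≡ 75; y = λ·(46 - 75) - 41 ≡ 30. → (75, 30)
3P: (75, 30) + (46, 41). λ = (41 - 30)/(46 - 75) ≡ 11/50 mod 79. 50⁻¹ ≡ 49 (mod 79) since 50·49 = 2450 ≡ 1, so λ ≡ 65.
  x = λ² - 75 - 46 = 4225 - 121 ≡ 75; y = λ·(75 - 75) - 30 ≡ 49. → (75, 49)
4P: (75, 49) + (46, 41). λ = (41 - 49)/(46 - 75) ≡ 71/50 mod 79. 50⁻¹ ≡ 49 (mod 79) since 50·49 = 2450 ≡ 1, so λ ≡ 3.
  x = λ² - 75 - 46 = 9 - 121 ≡ 46; y = λ·(75 - 46) - 49 ≡ 38. → (46, 38)
5P: (46, 38) + (46, 41): same x and y₁ ≡ -y₂, so the sum is O.
5P = O, so the order is 5.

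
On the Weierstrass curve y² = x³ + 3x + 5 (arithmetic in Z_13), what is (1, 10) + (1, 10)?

(12, 1)

tangent at (1, 10): λ = (3·1² + 3)/(2·10) ≡ 6/7. 7⁻¹ ≡ 2 (mod 13), so λ ≡ 6·2 ≡ 12.
  x = λ² - 1 - 1 = 144 - 2 ≡ 12; y = λ·(1 - 12) - 10 ≡ 1. → (12, 1)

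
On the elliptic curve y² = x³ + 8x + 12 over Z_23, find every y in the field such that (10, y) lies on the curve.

x³ + 8x + 12 = 1092 ≡ 11 (mod 23).
11 is a non-residue mod 23; no y exists.

none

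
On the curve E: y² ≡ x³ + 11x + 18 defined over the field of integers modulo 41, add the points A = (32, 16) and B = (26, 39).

(33, 22)

(32, 16) + (26, 39). λ = (39 - 16)/(26 - 32) ≡ 23/35 mod 41. 35⁻¹ ≡ 34 (mod 41) since 35·34 = 1190 ≡ 1, so λ ≡ 3.
  x = λ² - 32 - 26 = 9 - 58 ≡ 33; y = λ·(32 - 33) - 16 ≡ 22. → (33, 22)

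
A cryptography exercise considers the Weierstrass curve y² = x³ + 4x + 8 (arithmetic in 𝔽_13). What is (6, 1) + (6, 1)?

(4, 7)

tangent at (6, 1): λ = (3·6² + 4)/(2·1) ≡ 8/2. 2⁻¹ ≡ 7 (mod 13), so λ ≡ 8·7 ≡ 4.
  x = λ² - 6 - 6 = 16 - 12 ≡ 4; y = λ·(6 - 4) - 1 ≡ 7. → (4, 7)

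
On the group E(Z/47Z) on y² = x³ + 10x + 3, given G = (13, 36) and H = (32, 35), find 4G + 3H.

First 4G:
Double-and-add on 4 = (100)₂. Start with G = (13, 36) for the leading 1-bit.
double: tangent at (13, 36): λ = (3·13² + 10)/(2·36) ≡ 0/25. 25⁻¹ ≡ 32 (mod 47), so λ ≡ 0·32 ≡ 0.
  x = λ² - 13 - 13 = 0 - 26 ≡ 21; y = λ·(13 - 21) - 36 ≡ 11. → (21, 11)
double: tangent at (21, 11): λ = (3·21² + 10)/(2·11) ≡ 17/22. 22⁻¹ ≡ 15 (mod 47) since 22·15 = 330 ≡ 1, so λ ≡ 17·15 ≡ 20.
  x = λ² - 21 - 21 = 400 - 42 ≡ 29; y = λ·(21 - 29) - 11 ≡ 17. → (29, 17)
4G = (29, 17).
Next 3H:
Repeated addition: build up to 3H.
2H: tangent at (32, 35): λ = (3·32² + 10)/(2·35) ≡ 27/23. 23⁻¹ ≡ 45 (mod 47), so λ ≡ 27·45 ≡ 40.
  x = λ² - 32 - 32 = 1600 - 64 ≡ 32; y = λ·(32 - 32) - 35 ≡ 12. → (32, 12)
3H: (32, 12) + (32, 35): same x and y₁ ≡ -y₂, so the sum is O.
3H = O.
Finally 4G + 3H:
(29, 17) + O = (29, 17) (identity).

(29, 17)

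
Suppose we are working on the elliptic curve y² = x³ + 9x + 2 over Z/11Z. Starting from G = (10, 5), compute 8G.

(3, 1)

Double-and-add on 8 = (1000)₂. Start with G = (10, 5) for the leading 1-bit.
double: tangent at (10, 5): λ = (3·10² + 9)/(2·5) ≡ 1/10. 10⁻¹ ≡ 10 (mod 11) since 10·10 = 100 ≡ 1, so λ ≡ 1·10 ≡ 10.
  x = λ² - 10 - 10 = 100 - 20 ≡ 3; y = λ·(10 - 3) - 5 ≡ 10. → (3, 10)
double: tangent at (3, 10): λ = (3·3² + 9)/(2·10) ≡ 3/9. 9⁻¹ ≡ 5 (mod 11) since 9·5 = 45 ≡ 1, so λ ≡ 3·5 ≡ 4.
  x = λ² - 3 - 3 = 16 - 6 ≡ 10; y = λ·(3 - 10) - 10 ≡ 6. → (10, 6)
double: tangent at (10, 6): λ = (3·10² + 9)/(2·6) ≡ 1/1. 1⁻¹ ≡ 1 (mod 11) since 1·1 = 1 ≡ 1, so λ ≡ 1·1 ≡ 1.
  x = λ² - 10 - 10 = 1 - 20 ≡ 3; y = λ·(10 - 3) - 6 ≡ 1. → (3, 1)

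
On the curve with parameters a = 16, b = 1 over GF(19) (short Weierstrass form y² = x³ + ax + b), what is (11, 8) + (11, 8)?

(14, 10)

tangent at (11, 8): λ = (3·11² + 16)/(2·8) ≡ 18/16. 16⁻¹ ≡ 6 (mod 19), so λ ≡ 18·6 ≡ 13.
  x = λ² - 11 - 11 = 169 - 22 ≡ 14; y = λ·(11 - 14) - 8 ≡ 10. → (14, 10)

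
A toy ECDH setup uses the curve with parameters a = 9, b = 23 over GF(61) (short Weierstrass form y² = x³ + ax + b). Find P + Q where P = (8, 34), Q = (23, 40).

(8, 34) + (23, 40). λ = (40 - 34)/(23 - 8) ≡ 6/15 mod 61. 15⁻¹ ≡ 57 (mod 61), so λ ≡ 37.
  x = λ² - 8 - 23 = 1369 - 31 ≡ 57; y = λ·(8 - 57) - 34 ≡ 44. → (57, 44)

(57, 44)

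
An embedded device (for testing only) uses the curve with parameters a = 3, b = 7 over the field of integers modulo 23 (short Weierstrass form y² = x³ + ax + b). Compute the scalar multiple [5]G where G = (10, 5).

(19, 0)

Double-and-add on 5 = (101)₂. Start with G = (10, 5) for the leading 1-bit.
double: tangent at (10, 5): λ = (3·10² + 3)/(2·5) ≡ 4/10. 10⁻¹ ≡ 7 (mod 23), so λ ≡ 4·7 ≡ 5.
  x = λ² - 10 - 10 = 25 - 20 ≡ 5; y = λ·(10 - 5) - 5 ≡ 20. → (5, 20)
double: tangent at (5, 20): λ = (3·5² + 3)/(2·20) ≡ 9/17. 17⁻¹ ≡ 19 (mod 23), so λ ≡ 9·19 ≡ 10.
  x = λ² - 5 - 5 = 100 - 10 ≡ 21; y = λ·(5 - 21) - 20 ≡ 4. → (21, 4)
add G: (21, 4) + (10, 5). λ = (5 - 4)/(10 - 21) ≡ 1/12 mod 23. 12⁻¹ ≡ 2 (mod 23) since 12·2 = 24 ≡ 1, so λ ≡ 2.
  x = λ² - 21 - 10 = 4 - 31 ≡ 19; y = λ·(21 - 19) - 4 ≡ 0. → (19, 0)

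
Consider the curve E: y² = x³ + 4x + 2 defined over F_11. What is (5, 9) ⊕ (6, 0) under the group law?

(4, 4)

(5, 9) + (6, 0). λ = (0 - 9)/(6 - 5) ≡ 2/1 mod 11. 1⁻¹ ≡ 1 (mod 11), so λ ≡ 2.
  x = λ² - 5 - 6 = 4 - 11 ≡ 4; y = λ·(5 - 4) - 9 ≡ 4. → (4, 4)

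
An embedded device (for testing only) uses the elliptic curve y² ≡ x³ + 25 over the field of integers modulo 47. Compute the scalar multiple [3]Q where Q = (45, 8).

(35, 6)

Repeated addition: build up to 3Q.
2Q: tangent at (45, 8): λ = (3·45² + 0)/(2·8) ≡ 12/16. 16⁻¹ ≡ 3 (mod 47) since 16·3 = 48 ≡ 1, so λ ≡ 12·3 ≡ 36.
  x = λ² - 45 - 45 = 1296 - 90 ≡ 31; y = λ·(45 - 31) - 8 ≡ 26. → (31, 26)
3Q: (31, 26) + (45, 8). λ = (8 - 26)/(45 - 31) ≡ 29/14 mod 47. 14⁻¹ ≡ 37 (mod 47), so λ ≡ 39.
  x = λ² - 31 - 45 = 1521 - 76 ≡ 35; y = λ·(31 - 35) - 26 ≡ 6. → (35, 6)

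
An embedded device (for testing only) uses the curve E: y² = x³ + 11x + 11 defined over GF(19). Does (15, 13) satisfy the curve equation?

yes

y² = 13² ≡ 17; x³ + 11x + 11 = 3551 ≡ 17 (mod 19). 17 = 17.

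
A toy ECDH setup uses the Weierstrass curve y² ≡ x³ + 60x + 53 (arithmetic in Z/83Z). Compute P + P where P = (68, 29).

(71, 26)

tangent at (68, 29): λ = (3·68² + 60)/(2·29) ≡ 71/58. 58⁻¹ ≡ 73 (mod 83), so λ ≡ 71·73 ≡ 37.
  x = λ² - 68 - 68 = 1369 - 136 ≡ 71; y = λ·(68 - 71) - 29 ≡ 26. → (71, 26)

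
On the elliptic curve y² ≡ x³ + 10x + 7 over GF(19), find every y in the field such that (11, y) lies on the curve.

2, 17

x³ + 10x + 7 = 1448 ≡ 4 (mod 19).
Square roots of 4 mod 19: 2 and 17 (since 2² = 4 ≡ 4).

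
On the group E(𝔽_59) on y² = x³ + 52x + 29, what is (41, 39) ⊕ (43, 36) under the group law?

(41, 39) + (43, 36). λ = (36 - 39)/(43 - 41) ≡ 56/2 mod 59. 2⁻¹ ≡ 30 (mod 59) since 2·30 = 60 ≡ 1, so λ ≡ 28.
  x = λ² - 41 - 43 = 784 - 84 ≡ 51; y = λ·(41 - 51) - 39 ≡ 35. → (51, 35)

(51, 35)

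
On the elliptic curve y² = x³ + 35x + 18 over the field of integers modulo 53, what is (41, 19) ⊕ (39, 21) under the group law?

(41, 19) + (39, 21). λ = (21 - 19)/(39 - 41) ≡ 2/51 mod 53. 51⁻¹ ≡ 26 (mod 53), so λ ≡ 52.
  x = λ² - 41 - 39 = 2704 - 80 ≡ 27; y = λ·(41 - 27) - 19 ≡ 20. → (27, 20)

(27, 20)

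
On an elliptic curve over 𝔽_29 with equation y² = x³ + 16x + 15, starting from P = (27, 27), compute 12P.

Repeated addition: build up to 12P.
2P: tangent at (27, 27): λ = (3·27² + 16)/(2·27) ≡ 28/25. 25⁻¹ ≡ 7 (mod 29) since 25·7 = 175 ≡ 1, so λ ≡ 28·7 ≡ 22.
  x = λ² - 27 - 27 = 484 - 54 ≡ 24; y = λ·(27 - 24) - 27 ≡ 10. → (24, 10)
3P: (24, 10) + (27, 27). λ = (27 - 10)/(27 - 24) ≡ 17/3 mod 29. 3⁻¹ ≡ 10 (mod 29), so λ ≡ 25.
  x = λ² - 24 - 27 = 625 - 51 ≡ 23; y = λ·(24 - 23) - 10 ≡ 15. → (23, 15)
4P: (23, 15) + (27, 27). λ = (27 - 15)/(27 - 23) ≡ 12/4 mod 29. 4⁻¹ ≡ 22 (mod 29), so λ ≡ 3.
  x = λ² - 23 - 27 = 9 - 50 ≡ 17; y = λ·(23 - 17) - 15 ≡ 3. → (17, 3)
5P: (17, 3) + (27, 27). λ = (27 - 3)/(27 - 17) ≡ 24/10 mod 29. 10⁻¹ ≡ 3 (mod 29), so λ ≡ 14.
  x = λ² - 17 - 27 = 196 - 44 ≡ 7; y = λ·(17 - 7) - 3 ≡ 21. → (7, 21)
6P: (7, 21) + (27, 27). λ = (27 - 21)/(27 - 7) ≡ 6/20 mod 29. 20⁻¹ ≡ 16 (mod 29) since 20·16 = 320 ≡ 1, so λ ≡ 9.
  x = λ² - 7 - 27 = 81 - 34 ≡ 18; y = λ·(7 - 18) - 21 ≡ 25. → (18, 25)
7P: (18, 25) + (27, 27). λ = (27 - 25)/(27 - 18) ≡ 2/9 mod 29. 9⁻¹ ≡ 13 (mod 29), so λ ≡ 26.
  x = λ² - 18 - 27 = 676 - 45 ≡ 22; y = λ·(18 - 22) - 25 ≡ 16. → (22, 16)
8P: (22, 16) + (27, 27). λ = (27 - 16)/(27 - 22) ≡ 11/5 mod 29. 5⁻¹ ≡ 6 (mod 29), so λ ≡ 8.
  x = λ² - 22 - 27 = 64 - 49 ≡ 15; y = λ·(22 - 15) - 16 ≡ 11. → (15, 11)
9P: (15, 11) + (27, 27). λ = (27 - 11)/(27 - 15) ≡ 16/12 mod 29. 12⁻¹ ≡ 17 (mod 29) since 12·17 = 204 ≡ 1, so λ ≡ 11.
  x = λ² - 15 - 27 = 121 - 42 ≡ 21; y = λ·(15 - 21) - 11 ≡ 10. → (21, 10)
10P: (21, 10) + (27, 27). λ = (27 - 10)/(27 - 21) ≡ 17/6 mod 29. 6⁻¹ ≡ 5 (mod 29) since 6·5 = 30 ≡ 1, so λ ≡ 27.
  x = λ² - 21 - 27 = 729 - 48 ≡ 14; y = λ·(21 - 14) - 10 ≡ 5. → (14, 5)
11P: (14, 5) + (27, 27). λ = (27 - 5)/(27 - 14) ≡ 22/13 mod 29. 13⁻¹ ≡ 9 (mod 29), so λ ≡ 24.
  x = λ² - 14 - 27 = 576 - 41 ≡ 13; y = λ·(14 - 13) - 5 ≡ 19. → (13, 19)
12P: (13, 19) + (27, 27). λ = (27 - 19)/(27 - 13) ≡ 8/14 mod 29. 14⁻¹ ≡ 27 (mod 29), so λ ≡ 13.
  x = λ² - 13 - 27 = 169 - 40 ≡ 13; y = λ·(13 - 13) - 19 ≡ 10. → (13, 10)

(13, 10)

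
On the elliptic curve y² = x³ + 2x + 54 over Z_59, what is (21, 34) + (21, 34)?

(26, 10)

tangent at (21, 34): λ = (3·21² + 2)/(2·34) ≡ 27/9. 9⁻¹ ≡ 46 (mod 59), so λ ≡ 27·46 ≡ 3.
  x = λ² - 21 - 21 = 9 - 42 ≡ 26; y = λ·(21 - 26) - 34 ≡ 10. → (26, 10)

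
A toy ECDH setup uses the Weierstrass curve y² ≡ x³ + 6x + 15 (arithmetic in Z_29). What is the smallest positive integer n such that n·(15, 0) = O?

2

2P: (15, 0) + (15, 0): same x and y₁ ≡ -y₂, so the sum is O.
2P = O, so the order is 2.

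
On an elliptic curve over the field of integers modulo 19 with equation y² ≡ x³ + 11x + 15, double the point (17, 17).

tangent at (17, 17): λ = (3·17² + 11)/(2·17) ≡ 4/15. 15⁻¹ ≡ 14 (mod 19), so λ ≡ 4·14 ≡ 18.
  x = λ² - 17 - 17 = 324 - 34 ≡ 5; y = λ·(17 - 5) - 17 ≡ 9. → (5, 9)

(5, 9)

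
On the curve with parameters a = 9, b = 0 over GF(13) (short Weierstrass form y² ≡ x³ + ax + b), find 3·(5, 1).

Write Q = (5, 1).
Repeated addition: build up to 3Q.
2Q: tangent at (5, 1): λ = (3·5² + 9)/(2·1) ≡ 6/2. 2⁻¹ ≡ 7 (mod 13), so λ ≡ 6·7 ≡ 3.
  x = λ² - 5 - 5 = 9 - 10 ≡ 12; y = λ·(5 - 12) - 1 ≡ 4. → (12, 4)
3Q: (12, 4) + (5, 1). λ = (1 - 4)/(5 - 12) ≡ 10/6 mod 13. 6⁻¹ ≡ 11 (mod 13), so λ ≡ 6.
  x = λ² - 12 - 5 = 36 - 17 ≡ 6; y = λ·(12 - 6) - 4 ≡ 6. → (6, 6)

(6, 6)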